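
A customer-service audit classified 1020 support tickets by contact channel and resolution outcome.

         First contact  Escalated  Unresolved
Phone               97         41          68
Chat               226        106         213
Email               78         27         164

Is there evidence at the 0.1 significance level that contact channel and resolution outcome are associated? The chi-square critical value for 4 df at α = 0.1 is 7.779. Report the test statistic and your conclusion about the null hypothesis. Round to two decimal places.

Row totals: 206, 545, 269. Column totals: 401, 174, 445. Grand total N = 1020.
Expected counts (row total × column total / N):
  Phone, First contact: 206×401/1020 = 80.986
  Phone, Escalated: 206×174/1020 = 35.141
  Phone, Unresolved: 206×445/1020 = 89.873
  Chat, First contact: 545×401/1020 = 214.260
  Chat, Escalated: 545×174/1020 = 92.971
  Chat, Unresolved: 545×445/1020 = 237.770
  Email, First contact: 269×401/1020 = 105.754
  Email, Escalated: 269×174/1020 = 45.888
  Email, Unresolved: 269×445/1020 = 117.358
Contributions (O − E)²/E:
  (97 − 80.986)²/80.986 = 3.1666
  (41 − 35.141)²/35.141 = 0.9769
  (68 − 89.873)²/89.873 = 5.3234
  (226 − 214.260)²/214.260 = 0.6433
  (106 − 92.971)²/92.971 = 1.8259
  (213 − 237.770)²/237.770 = 2.5804
  (78 − 105.754)²/105.754 = 7.2837
  (27 − 45.888)²/45.888 = 7.7745
  (164 − 117.358)²/117.358 = 18.5371
χ² = 3.1666 + 0.9769 + 5.3234 + 0.6433 + 1.8259 + 2.5804 + 7.2837 + 7.7745 + 18.5371 = 48.11
df = (3−1)(3−1) = 4. Since 48.11 > 7.779, reject the null hypothesis of independence at α = 0.1.

48.11; reject H₀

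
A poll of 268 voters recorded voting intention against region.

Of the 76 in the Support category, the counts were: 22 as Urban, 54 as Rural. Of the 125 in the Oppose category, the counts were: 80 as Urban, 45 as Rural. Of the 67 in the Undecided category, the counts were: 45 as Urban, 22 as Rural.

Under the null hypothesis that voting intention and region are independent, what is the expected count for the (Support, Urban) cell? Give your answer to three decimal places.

Row total (Support) = 76; column total (Urban) = 147; grand total N = 268.
Expected count = (row total × column total) / N = 76 × 147 / 268 = 41.687.

41.687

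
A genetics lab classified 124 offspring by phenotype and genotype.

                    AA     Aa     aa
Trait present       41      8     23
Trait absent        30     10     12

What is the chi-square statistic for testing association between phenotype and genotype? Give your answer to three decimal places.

2.215

Row totals: 72, 52. Column totals: 71, 18, 35. Grand total N = 124.
Expected counts (row total × column total / N):
  Trait present, AA: 72×71/124 = 41.2258
  Trait present, Aa: 72×18/124 = 10.4516
  Trait present, aa: 72×35/124 = 20.3226
  Trait absent, AA: 52×71/124 = 29.7742
  Trait absent, Aa: 52×18/124 = 7.5484
  Trait absent, aa: 52×35/124 = 14.6774
Contributions (O − E)²/E:
  (41 − 41.2258)²/41.2258 = 0.0012
  (8 − 10.4516)²/10.4516 = 0.5751
  (23 − 20.3226)²/20.3226 = 0.3527
  (30 − 29.7742)²/29.7742 = 0.0017
  (10 − 7.5484)²/7.5484 = 0.7962
  (12 − 14.6774)²/14.6774 = 0.4884
χ² = 0.0012 + 0.5751 + 0.3527 + 0.0017 + 0.7962 + 0.4884 = 2.215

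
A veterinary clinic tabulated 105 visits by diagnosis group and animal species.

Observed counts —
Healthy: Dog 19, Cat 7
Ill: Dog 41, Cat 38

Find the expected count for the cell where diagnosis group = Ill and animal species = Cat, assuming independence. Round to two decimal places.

Row total (Ill) = 79; column total (Cat) = 45; grand total N = 105.
Expected count = (row total × column total) / N = 79 × 45 / 105 = 33.86.

33.86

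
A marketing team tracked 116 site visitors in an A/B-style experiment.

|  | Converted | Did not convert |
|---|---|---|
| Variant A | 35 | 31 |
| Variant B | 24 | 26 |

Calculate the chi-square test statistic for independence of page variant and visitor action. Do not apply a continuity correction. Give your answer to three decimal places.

Row totals: 66, 50. Column totals: 59, 57. Grand total N = 116.
Expected counts (row total × column total / N):
  Variant A, Converted: 66×59/116 = 33.5690
  Variant A, Did not convert: 66×57/116 = 32.4310
  Variant B, Converted: 50×59/116 = 25.4310
  Variant B, Did not convert: 50×57/116 = 24.5690
Contributions (O − E)²/E:
  (35 − 33.5690)²/33.5690 = 0.0610
  (31 − 32.4310)²/32.4310 = 0.0631
  (24 − 25.4310)²/25.4310 = 0.0805
  (26 − 24.5690)²/24.5690 = 0.0833
χ² = 0.0610 + 0.0631 + 0.0805 + 0.0833 = 0.288

0.288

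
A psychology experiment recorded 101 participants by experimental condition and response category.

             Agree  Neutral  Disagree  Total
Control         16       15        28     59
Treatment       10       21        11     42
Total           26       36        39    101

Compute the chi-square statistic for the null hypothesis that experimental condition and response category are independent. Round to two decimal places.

Grand total N = 101.
Expected counts (row total × column total / N):
  Control, Agree: 59×26/101 = 15.188
  Control, Neutral: 59×36/101 = 21.030
  Control, Disagree: 59×39/101 = 22.782
  Treatment, Agree: 42×26/101 = 10.812
  Treatment, Neutral: 42×36/101 = 14.970
  Treatment, Disagree: 42×39/101 = 16.218
Contributions (O − E)²/E:
  (16 − 15.188)²/15.188 = 0.0434
  (15 − 21.030)²/21.030 = 1.7290
  (28 − 22.782)²/22.782 = 1.1951
  (10 − 10.812)²/10.812 = 0.0610
  (21 − 14.970)²/14.970 = 2.4289
  (11 − 16.218)²/16.218 = 1.6788
χ² = 0.0434 + 1.7290 + 1.1951 + 0.0610 + 2.4289 + 1.6788 = 7.14

7.14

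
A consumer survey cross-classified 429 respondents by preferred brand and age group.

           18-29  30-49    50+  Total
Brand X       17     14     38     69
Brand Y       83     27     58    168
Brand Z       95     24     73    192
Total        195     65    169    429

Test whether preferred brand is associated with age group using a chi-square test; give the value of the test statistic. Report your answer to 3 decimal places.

Grand total N = 429.
Expected counts (row total × column total / N):
  Brand X, 18-29: 69×195/429 = 31.3636
  Brand X, 30-49: 69×65/429 = 10.4545
  Brand X, 50+: 69×169/429 = 27.1818
  Brand Y, 18-29: 168×195/429 = 76.3636
  Brand Y, 30-49: 168×65/429 = 25.4545
  Brand Y, 50+: 168×169/429 = 66.1818
  Brand Z, 18-29: 192×195/429 = 87.2727
  Brand Z, 30-49: 192×65/429 = 29.0909
  Brand Z, 50+: 192×169/429 = 75.6364
Contributions (O − E)²/E:
  (17 − 31.3636)²/31.3636 = 6.5781
  (14 − 10.4545)²/10.4545 = 1.2024
  (38 − 27.1818)²/27.1818 = 4.3056
  (83 − 76.3636)²/76.3636 = 0.5767
  (27 − 25.4545)²/25.4545 = 0.0938
  (58 − 66.1818)²/66.1818 = 1.0115
  (95 − 87.2727)²/87.2727 = 0.6842
  (24 − 29.0909)²/29.0909 = 0.8909
  (73 − 75.6364)²/75.6364 = 0.0919
χ² = 6.5781 + 1.2024 + 4.3056 + 0.5767 + 0.0938 + 1.0115 + 0.6842 + 0.8909 + 0.0919 = 15.435

15.435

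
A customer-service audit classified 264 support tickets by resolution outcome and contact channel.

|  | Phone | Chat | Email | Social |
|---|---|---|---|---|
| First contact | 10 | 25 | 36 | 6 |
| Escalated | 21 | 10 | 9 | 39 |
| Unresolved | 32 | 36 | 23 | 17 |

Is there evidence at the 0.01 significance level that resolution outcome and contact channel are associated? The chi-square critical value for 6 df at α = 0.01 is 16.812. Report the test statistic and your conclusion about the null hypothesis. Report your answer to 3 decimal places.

67.782; reject H₀

Row totals: 77, 79, 108. Column totals: 63, 71, 68, 62. Grand total N = 264.
Expected counts (row total × column total / N):
  First contact, Phone: 77×63/264 = 18.3750
  First contact, Chat: 77×71/264 = 20.7083
  First contact, Email: 77×68/264 = 19.8333
  First contact, Social: 77×62/264 = 18.0833
  Escalated, Phone: 79×63/264 = 18.8523
  Escalated, Chat: 79×71/264 = 21.2462
  Escalated, Email: 79×68/264 = 20.3485
  Escalated, Social: 79×62/264 = 18.5530
  Unresolved, Phone: 108×63/264 = 25.7727
  Unresolved, Chat: 108×71/264 = 29.0455
  Unresolved, Email: 108×68/264 = 27.8182
  Unresolved, Social: 108×62/264 = 25.3636
Contributions (O − E)²/E:
  (10 − 18.3750)²/18.3750 = 3.8172
  (25 − 20.7083)²/20.7083 = 0.8894
  (36 − 19.8333)²/19.8333 = 13.1779
  (6 − 18.0833)²/18.0833 = 8.0741
  (21 − 18.8523)²/18.8523 = 0.2447
  (10 − 21.2462)²/21.2462 = 5.9529
  (9 − 20.3485)²/20.3485 = 6.3291
  (39 − 18.5530)²/18.5530 = 22.5344
  (32 − 25.7727)²/25.7727 = 1.5047
  (36 − 29.0455)²/29.0455 = 1.6651
  (23 − 27.8182)²/27.8182 = 0.8345
  (17 − 25.3636)²/25.3636 = 2.7579
χ² = 3.8172 + 0.8894 + 13.1779 + 8.0741 + 0.2447 + 5.9529 + 6.3291 + 22.5344 + 1.5047 + 1.6651 + 0.8345 + 2.7579 = 67.782
df = (3−1)(4−1) = 6. Since 67.782 > 16.812, reject the null hypothesis of independence at α = 0.01.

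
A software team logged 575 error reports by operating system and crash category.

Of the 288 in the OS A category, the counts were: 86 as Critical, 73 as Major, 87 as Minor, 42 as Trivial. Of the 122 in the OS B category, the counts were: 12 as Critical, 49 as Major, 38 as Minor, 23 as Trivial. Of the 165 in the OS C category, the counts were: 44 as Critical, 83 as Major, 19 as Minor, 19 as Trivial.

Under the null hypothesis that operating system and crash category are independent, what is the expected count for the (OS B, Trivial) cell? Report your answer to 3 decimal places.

17.823

Row total (OS B) = 122; column total (Trivial) = 84; grand total N = 575.
Expected count = (row total × column total) / N = 122 × 84 / 575 = 17.823.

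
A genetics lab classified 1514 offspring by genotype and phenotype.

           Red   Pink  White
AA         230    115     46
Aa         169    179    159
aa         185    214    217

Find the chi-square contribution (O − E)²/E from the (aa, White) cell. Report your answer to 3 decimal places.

Row total (aa) = 616; column total (White) = 422; N = 1514.
Expected count E = 616 × 422 / 1514 = 171.6988.
Contribution = (O − E)²/E = (217 − 171.6988)² / 171.6988 = 11.952.

11.952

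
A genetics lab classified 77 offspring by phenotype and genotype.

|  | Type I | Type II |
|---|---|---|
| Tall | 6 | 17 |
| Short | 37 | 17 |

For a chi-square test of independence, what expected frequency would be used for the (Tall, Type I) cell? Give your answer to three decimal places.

Row total (Tall) = 23; column total (Type I) = 43; grand total N = 77.
Expected count = (row total × column total) / N = 23 × 43 / 77 = 12.844.

12.844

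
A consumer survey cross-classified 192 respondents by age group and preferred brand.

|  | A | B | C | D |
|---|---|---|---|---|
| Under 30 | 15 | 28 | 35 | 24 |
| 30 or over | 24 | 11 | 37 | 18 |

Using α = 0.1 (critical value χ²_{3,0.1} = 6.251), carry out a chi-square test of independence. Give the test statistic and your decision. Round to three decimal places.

Row totals: 102, 90. Column totals: 39, 39, 72, 42. Grand total N = 192.
Expected counts (row total × column total / N):
  Under 30, A: 102×39/192 = 20.71875
  Under 30, B: 102×39/192 = 20.71875
  Under 30, C: 102×72/192 = 38.25000
  Under 30, D: 102×42/192 = 22.31250
  30 or over, A: 90×39/192 = 18.28125
  30 or over, B: 90×39/192 = 18.28125
  30 or over, C: 90×72/192 = 33.75000
  30 or over, D: 90×42/192 = 19.68750
Contributions (O − E)²/E:
  (15 − 20.71875)²/20.71875 = 1.5785
  (28 − 20.71875)²/20.71875 = 2.5589
  (35 − 38.25000)²/38.25000 = 0.2761
  (24 − 22.31250)²/22.31250 = 0.1276
  (24 − 18.28125)²/18.28125 = 1.7889
  (11 − 18.28125)²/18.28125 = 2.9001
  (37 − 33.75000)²/33.75000 = 0.3130
  (18 − 19.68750)²/19.68750 = 0.1446
χ² = 1.5785 + 2.5589 + 0.2761 + 0.1276 + 1.7889 + 2.9001 + 0.3130 + 0.1446 = 9.688
df = (2−1)(4−1) = 3. Since 9.688 > 6.251, reject the null hypothesis of independence at α = 0.1.

9.688; reject H₀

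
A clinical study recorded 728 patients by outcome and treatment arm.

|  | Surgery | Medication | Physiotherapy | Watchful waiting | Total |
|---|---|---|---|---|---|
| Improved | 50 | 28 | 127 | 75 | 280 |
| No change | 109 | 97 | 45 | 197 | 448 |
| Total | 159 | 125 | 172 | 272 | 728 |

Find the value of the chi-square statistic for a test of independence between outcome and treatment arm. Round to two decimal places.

Grand total N = 728.
Expected counts (row total × column total / N):
  Improved, Surgery: 280×159/728 = 61.154
  Improved, Medication: 280×125/728 = 48.077
  Improved, Physiotherapy: 280×172/728 = 66.154
  Improved, Watchful waiting: 280×272/728 = 104.615
  No change, Surgery: 448×159/728 = 97.846
  No change, Medication: 448×125/728 = 76.923
  No change, Physiotherapy: 448×172/728 = 105.846
  No change, Watchful waiting: 448×272/728 = 167.385
Contributions (O − E)²/E:
  (50 − 61.154)²/61.154 = 2.0344
  (28 − 48.077)²/48.077 = 8.3842
  (127 − 66.154)²/66.154 = 55.9639
  (75 − 104.615)²/104.615 = 8.3836
  (109 − 97.846)²/97.846 = 1.2715
  (97 − 76.923)²/76.923 = 5.2401
  (45 − 105.846)²/105.846 = 34.9776
  (197 − 167.385)²/167.385 = 5.2397
χ² = 2.0344 + 8.3842 + 55.9639 + 8.3836 + 1.2715 + 5.2401 + 34.9776 + 5.2397 = 121.50

121.50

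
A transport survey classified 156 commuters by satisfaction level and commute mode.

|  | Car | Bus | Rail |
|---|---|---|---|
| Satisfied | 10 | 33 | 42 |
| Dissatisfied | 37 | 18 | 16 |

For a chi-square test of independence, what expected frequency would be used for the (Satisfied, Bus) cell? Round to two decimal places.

27.79

Row total (Satisfied) = 85; column total (Bus) = 51; grand total N = 156.
Expected count = (row total × column total) / N = 85 × 51 / 156 = 27.79.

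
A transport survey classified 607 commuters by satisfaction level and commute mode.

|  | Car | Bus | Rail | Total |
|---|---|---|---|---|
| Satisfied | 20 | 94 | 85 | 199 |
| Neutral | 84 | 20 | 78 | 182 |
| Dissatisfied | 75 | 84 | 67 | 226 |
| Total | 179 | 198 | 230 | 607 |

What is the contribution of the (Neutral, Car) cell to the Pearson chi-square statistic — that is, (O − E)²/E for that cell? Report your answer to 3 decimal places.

Row total (Neutral) = 182; column total (Car) = 179; N = 607.
Expected count E = 182 × 179 / 607 = 53.6705.
Contribution = (O − E)²/E = (84 − 53.6705)² / 53.6705 = 17.139.

17.139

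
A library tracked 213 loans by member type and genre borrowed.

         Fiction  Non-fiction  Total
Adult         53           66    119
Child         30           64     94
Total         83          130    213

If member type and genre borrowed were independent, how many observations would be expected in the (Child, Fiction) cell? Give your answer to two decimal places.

Row total (Child) = 94; column total (Fiction) = 83; grand total N = 213.
Expected count = (row total × column total) / N = 94 × 83 / 213 = 36.63.

36.63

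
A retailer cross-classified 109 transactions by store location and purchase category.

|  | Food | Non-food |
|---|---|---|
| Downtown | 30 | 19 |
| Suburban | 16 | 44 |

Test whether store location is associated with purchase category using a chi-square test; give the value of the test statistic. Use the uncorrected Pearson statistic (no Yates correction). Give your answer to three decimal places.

Row totals: 49, 60. Column totals: 46, 63. Grand total N = 109.
Expected counts (row total × column total / N):
  Downtown, Food: 49×46/109 = 20.6789
  Downtown, Non-food: 49×63/109 = 28.3211
  Suburban, Food: 60×46/109 = 25.3211
  Suburban, Non-food: 60×63/109 = 34.6789
Contributions (O − E)²/E:
  (30 − 20.6789)²/20.6789 = 4.2015
  (19 − 28.3211)²/28.3211 = 3.0678
  (16 − 25.3211)²/25.3211 = 3.4312
  (44 − 34.6789)²/34.6789 = 2.5054
χ² = 4.2015 + 3.0678 + 3.4312 + 2.5054 = 13.206

13.206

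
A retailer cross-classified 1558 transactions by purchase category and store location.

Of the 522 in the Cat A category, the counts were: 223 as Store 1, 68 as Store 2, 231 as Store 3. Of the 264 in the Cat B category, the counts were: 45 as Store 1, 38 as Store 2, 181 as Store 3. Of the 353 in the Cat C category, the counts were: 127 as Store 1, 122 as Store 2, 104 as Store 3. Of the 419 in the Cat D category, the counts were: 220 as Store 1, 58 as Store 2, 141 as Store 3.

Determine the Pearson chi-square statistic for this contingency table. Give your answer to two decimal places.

Row totals: 522, 264, 353, 419. Column totals: 615, 286, 657. Grand total N = 1558.
Expected counts (row total × column total / N):
  Cat A, Store 1: 522×615/1558 = 206.053
  Cat A, Store 2: 522×286/1558 = 95.823
  Cat A, Store 3: 522×657/1558 = 220.125
  Cat B, Store 1: 264×615/1558 = 104.211
  Cat B, Store 2: 264×286/1558 = 48.462
  Cat B, Store 3: 264×657/1558 = 111.327
  Cat C, Store 1: 353×615/1558 = 139.342
  Cat C, Store 2: 353×286/1558 = 64.800
  Cat C, Store 3: 353×657/1558 = 148.858
  Cat D, Store 1: 419×615/1558 = 165.395
  Cat D, Store 2: 419×286/1558 = 76.915
  Cat D, Store 3: 419×657/1558 = 176.690
Contributions (O − E)²/E:
  (223 − 206.053)²/206.053 = 1.3938
  (68 − 95.823)²/95.823 = 8.0786
  (231 − 220.125)²/220.125 = 0.5373
  (45 − 104.211)²/104.211 = 33.6427
  (38 − 48.462)²/48.462 = 2.2585
  (181 − 111.327)²/111.327 = 43.6042
  (127 − 139.342)²/139.342 = 1.0932
  (122 − 64.800)²/64.800 = 50.4914
  (104 − 148.858)²/148.858 = 13.5179
  (220 − 165.395)²/165.395 = 18.0278
  (58 − 76.915)²/76.915 = 4.6516
  (141 − 176.690)²/176.690 = 7.2091
χ² = 1.3938 + 8.0786 + 0.5373 + 33.6427 + 2.2585 + 43.6042 + 1.0932 + 50.4914 + 13.5179 + 18.0278 + 4.6516 + 7.2091 = 184.51

184.51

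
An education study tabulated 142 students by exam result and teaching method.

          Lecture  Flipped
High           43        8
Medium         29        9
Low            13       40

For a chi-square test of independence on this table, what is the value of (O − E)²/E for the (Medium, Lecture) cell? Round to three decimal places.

1.719

Row total (Medium) = 38; column total (Lecture) = 85; N = 142.
Expected count E = 38 × 85 / 142 = 22.7465.
Contribution = (O − E)²/E = (29 − 22.7465)² / 22.7465 = 1.719.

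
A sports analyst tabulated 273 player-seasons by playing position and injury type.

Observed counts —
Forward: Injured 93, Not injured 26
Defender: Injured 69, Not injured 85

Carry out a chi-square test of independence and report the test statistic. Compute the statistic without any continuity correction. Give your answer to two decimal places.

30.94

Row totals: 119, 154. Column totals: 162, 111. Grand total N = 273.
Expected counts (row total × column total / N):
  Forward, Injured: 119×162/273 = 70.615
  Forward, Not injured: 119×111/273 = 48.385
  Defender, Injured: 154×162/273 = 91.385
  Defender, Not injured: 154×111/273 = 62.615
Contributions (O − E)²/E:
  (93 − 70.615)²/70.615 = 7.0961
  (26 − 48.385)²/48.385 = 10.3563
  (69 − 91.385)²/91.385 = 5.4833
  (85 − 62.615)²/62.615 = 8.0027
χ² = 7.0961 + 10.3563 + 5.4833 + 8.0027 = 30.94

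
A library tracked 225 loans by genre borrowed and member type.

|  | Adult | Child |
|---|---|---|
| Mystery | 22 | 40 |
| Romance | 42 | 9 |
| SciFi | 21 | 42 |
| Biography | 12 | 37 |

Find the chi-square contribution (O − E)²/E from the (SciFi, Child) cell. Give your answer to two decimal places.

1.06

Row total (SciFi) = 63; column total (Child) = 128; N = 225.
Expected count E = 63 × 128 / 225 = 35.8400.
Contribution = (O − E)²/E = (42 − 35.8400)² / 35.8400 = 1.06.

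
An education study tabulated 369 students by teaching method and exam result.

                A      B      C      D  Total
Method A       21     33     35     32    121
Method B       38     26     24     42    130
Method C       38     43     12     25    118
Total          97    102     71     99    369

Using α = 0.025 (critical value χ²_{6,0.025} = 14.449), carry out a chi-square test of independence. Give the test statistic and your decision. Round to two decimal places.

25.58; reject H₀

Grand total N = 369.
Expected counts (row total × column total / N):
  Method A, A: 121×97/369 = 31.808
  Method A, B: 121×102/369 = 33.447
  Method A, C: 121×71/369 = 23.282
  Method A, D: 121×99/369 = 32.463
  Method B, A: 130×97/369 = 34.173
  Method B, B: 130×102/369 = 35.935
  Method B, C: 130×71/369 = 25.014
  Method B, D: 130×99/369 = 34.878
  Method C, A: 118×97/369 = 31.019
  Method C, B: 118×102/369 = 32.618
  Method C, C: 118×71/369 = 22.705
  Method C, D: 118×99/369 = 31.659
Contributions (O − E)²/E:
  (21 − 31.808)²/31.808 = 3.6724
  (33 − 33.447)²/33.447 = 0.0060
  (35 − 23.282)²/23.282 = 5.8978
  (32 − 32.463)²/32.463 = 0.0066
  (38 − 34.173)²/34.173 = 0.4286
  (26 − 35.935)²/35.935 = 2.7467
  (24 − 25.014)²/25.014 = 0.0411
  (42 − 34.878)²/34.878 = 1.4543
  (38 − 31.019)²/31.019 = 1.5711
  (43 − 32.618)²/32.618 = 3.3045
  (12 − 22.705)²/22.705 = 5.0472
  (25 − 31.659)²/31.659 = 1.4006
χ² = 3.6724 + 0.0060 + 5.8978 + 0.0066 + 0.4286 + 2.7467 + 0.0411 + 1.4543 + 1.5711 + 3.3045 + 5.0472 + 1.4006 = 25.58
df = (3−1)(4−1) = 6. Since 25.58 > 14.449, reject the null hypothesis of independence at α = 0.025.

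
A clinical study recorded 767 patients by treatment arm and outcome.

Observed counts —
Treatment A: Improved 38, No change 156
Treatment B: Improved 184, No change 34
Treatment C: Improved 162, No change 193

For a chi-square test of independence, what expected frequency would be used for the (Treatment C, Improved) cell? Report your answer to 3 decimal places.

177.731

Row total (Treatment C) = 355; column total (Improved) = 384; grand total N = 767.
Expected count = (row total × column total) / N = 355 × 384 / 767 = 177.731.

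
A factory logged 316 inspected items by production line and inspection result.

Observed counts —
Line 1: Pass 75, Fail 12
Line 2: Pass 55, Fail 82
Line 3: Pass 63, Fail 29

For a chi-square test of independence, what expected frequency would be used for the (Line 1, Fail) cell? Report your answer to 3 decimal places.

Row total (Line 1) = 87; column total (Fail) = 123; grand total N = 316.
Expected count = (row total × column total) / N = 87 × 123 / 316 = 33.864.

33.864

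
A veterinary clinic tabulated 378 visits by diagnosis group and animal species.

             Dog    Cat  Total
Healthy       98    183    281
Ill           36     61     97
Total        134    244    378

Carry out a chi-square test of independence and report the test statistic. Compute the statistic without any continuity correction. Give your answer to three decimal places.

0.158

Grand total N = 378.
Expected counts (row total × column total / N):
  Healthy, Dog: 281×134/378 = 99.6138
  Healthy, Cat: 281×244/378 = 181.3862
  Ill, Dog: 97×134/378 = 34.3862
  Ill, Cat: 97×244/378 = 62.6138
Contributions (O − E)²/E:
  (98 − 99.6138)²/99.6138 = 0.0261
  (183 − 181.3862)²/181.3862 = 0.0144
  (36 − 34.3862)²/34.3862 = 0.0757
  (61 − 62.6138)²/62.6138 = 0.0416
χ² = 0.0261 + 0.0144 + 0.0757 + 0.0416 = 0.158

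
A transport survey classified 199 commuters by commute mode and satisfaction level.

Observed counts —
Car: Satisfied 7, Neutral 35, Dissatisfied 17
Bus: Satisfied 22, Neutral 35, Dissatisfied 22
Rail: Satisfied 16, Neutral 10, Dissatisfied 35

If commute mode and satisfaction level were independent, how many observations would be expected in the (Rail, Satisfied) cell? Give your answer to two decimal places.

Row total (Rail) = 61; column total (Satisfied) = 45; grand total N = 199.
Expected count = (row total × column total) / N = 61 × 45 / 199 = 13.79.

13.79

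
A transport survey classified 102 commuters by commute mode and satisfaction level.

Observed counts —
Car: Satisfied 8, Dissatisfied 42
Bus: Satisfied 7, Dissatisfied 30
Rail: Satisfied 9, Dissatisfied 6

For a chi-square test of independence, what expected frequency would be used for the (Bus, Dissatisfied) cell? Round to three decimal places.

Row total (Bus) = 37; column total (Dissatisfied) = 78; grand total N = 102.
Expected count = (row total × column total) / N = 37 × 78 / 102 = 28.294.

28.294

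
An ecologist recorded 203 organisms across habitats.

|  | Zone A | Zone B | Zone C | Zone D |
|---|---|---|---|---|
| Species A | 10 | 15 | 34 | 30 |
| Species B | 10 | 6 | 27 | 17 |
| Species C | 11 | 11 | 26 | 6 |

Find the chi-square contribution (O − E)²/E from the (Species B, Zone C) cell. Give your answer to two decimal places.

Row total (Species B) = 60; column total (Zone C) = 87; N = 203.
Expected count E = 60 × 87 / 203 = 25.7143.
Contribution = (O − E)²/E = (27 − 25.7143)² / 25.7143 = 0.06.

0.06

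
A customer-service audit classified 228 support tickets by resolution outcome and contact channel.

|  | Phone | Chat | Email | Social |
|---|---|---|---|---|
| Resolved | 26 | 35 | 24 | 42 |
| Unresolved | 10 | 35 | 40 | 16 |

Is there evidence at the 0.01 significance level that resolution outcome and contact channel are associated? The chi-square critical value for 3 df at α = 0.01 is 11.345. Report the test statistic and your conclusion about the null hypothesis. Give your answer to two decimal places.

Row totals: 127, 101. Column totals: 36, 70, 64, 58. Grand total N = 228.
Expected counts (row total × column total / N):
  Resolved, Phone: 127×36/228 = 20.053
  Resolved, Chat: 127×70/228 = 38.991
  Resolved, Email: 127×64/228 = 35.649
  Resolved, Social: 127×58/228 = 32.307
  Unresolved, Phone: 101×36/228 = 15.947
  Unresolved, Chat: 101×70/228 = 31.009
  Unresolved, Email: 101×64/228 = 28.351
  Unresolved, Social: 101×58/228 = 25.693
Contributions (O − E)²/E:
  (26 − 20.053)²/20.053 = 1.7637
  (35 − 38.991)²/38.991 = 0.4085
  (24 − 35.649)²/35.649 = 3.8065
  (42 − 32.307)²/32.307 = 2.9082
  (10 − 15.947)²/15.947 = 2.2178
  (35 − 31.009)²/31.009 = 0.5137
  (40 − 28.351)²/28.351 = 4.7864
  (16 − 25.693)²/25.693 = 3.6568
χ² = 1.7637 + 0.4085 + 3.8065 + 2.9082 + 2.2178 + 0.5137 + 4.7864 + 3.6568 = 20.06
df = (2−1)(4−1) = 3. Since 20.06 > 11.345, reject the null hypothesis of independence at α = 0.01.

20.06; reject H₀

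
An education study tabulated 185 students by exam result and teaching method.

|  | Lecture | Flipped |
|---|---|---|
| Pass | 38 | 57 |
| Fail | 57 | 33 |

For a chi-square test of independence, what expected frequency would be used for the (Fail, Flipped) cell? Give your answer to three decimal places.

43.784

Row total (Fail) = 90; column total (Flipped) = 90; grand total N = 185.
Expected count = (row total × column total) / N = 90 × 90 / 185 = 43.784.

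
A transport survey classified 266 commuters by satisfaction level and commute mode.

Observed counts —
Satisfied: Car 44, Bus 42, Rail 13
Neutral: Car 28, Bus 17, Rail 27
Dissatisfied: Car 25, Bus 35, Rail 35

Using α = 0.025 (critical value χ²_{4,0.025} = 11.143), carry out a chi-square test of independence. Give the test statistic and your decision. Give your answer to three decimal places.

21.495; reject H₀

Row totals: 99, 72, 95. Column totals: 97, 94, 75. Grand total N = 266.
Expected counts (row total × column total / N):
  Satisfied, Car: 99×97/266 = 36.1015
  Satisfied, Bus: 99×94/266 = 34.9850
  Satisfied, Rail: 99×75/266 = 27.9135
  Neutral, Car: 72×97/266 = 26.2556
  Neutral, Bus: 72×94/266 = 25.4436
  Neutral, Rail: 72×75/266 = 20.3008
  Dissatisfied, Car: 95×97/266 = 34.6429
  Dissatisfied, Bus: 95×94/266 = 33.5714
  Dissatisfied, Rail: 95×75/266 = 26.7857
Contributions (O − E)²/E:
  (44 − 36.1015)²/36.1015 = 1.7281
  (42 − 34.9850)²/34.9850 = 1.4066
  (13 − 27.9135)²/27.9135 = 7.9679
  (28 − 26.2556)²/26.2556 = 0.1159
  (17 − 25.4436)²/25.4436 = 2.8021
  (27 − 20.3008)²/20.3008 = 2.2107
  (25 − 34.6429)²/34.6429 = 2.6841
  (35 − 33.5714)²/33.5714 = 0.0608
  (35 − 26.7857)²/26.7857 = 2.5191
χ² = 1.7281 + 1.4066 + 7.9679 + 0.1159 + 2.8021 + 2.2107 + 2.6841 + 0.0608 + 2.5191 = 21.495
df = (3−1)(3−1) = 4. Since 21.495 > 11.143, reject the null hypothesis of independence at α = 0.025.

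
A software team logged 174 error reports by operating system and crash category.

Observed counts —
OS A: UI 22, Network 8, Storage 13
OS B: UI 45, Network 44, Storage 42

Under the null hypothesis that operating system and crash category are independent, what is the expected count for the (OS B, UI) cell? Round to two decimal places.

50.44

Row total (OS B) = 131; column total (UI) = 67; grand total N = 174.
Expected count = (row total × column total) / N = 131 × 67 / 174 = 50.44.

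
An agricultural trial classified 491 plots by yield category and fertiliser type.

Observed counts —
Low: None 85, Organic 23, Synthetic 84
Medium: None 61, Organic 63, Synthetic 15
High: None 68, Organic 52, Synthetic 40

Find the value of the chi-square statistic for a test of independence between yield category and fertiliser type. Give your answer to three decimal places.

65.450

Row totals: 192, 139, 160. Column totals: 214, 138, 139. Grand total N = 491.
Expected counts (row total × column total / N):
  Low, None: 192×214/491 = 83.6823
  Low, Organic: 192×138/491 = 53.9633
  Low, Synthetic: 192×139/491 = 54.3544
  Medium, None: 139×214/491 = 60.5825
  Medium, Organic: 139×138/491 = 39.0672
  Medium, Synthetic: 139×139/491 = 39.3503
  High, None: 160×214/491 = 69.7352
  High, Organic: 160×138/491 = 44.9695
  High, Synthetic: 160×139/491 = 45.2953
Contributions (O − E)²/E:
  (85 − 83.6823)²/83.6823 = 0.0207
  (23 − 53.9633)²/53.9633 = 17.7663
  (84 − 54.3544)²/54.3544 = 16.1691
  (61 − 60.5825)²/60.5825 = 0.0029
  (63 − 39.0672)²/39.0672 = 14.6614
  (15 − 39.3503)²/39.3503 = 15.0682
  (68 − 69.7352)²/69.7352 = 0.0432
  (52 − 44.9695)²/44.9695 = 1.0991
  (40 − 45.2953)²/45.2953 = 0.6191
χ² = 0.0207 + 17.7663 + 16.1691 + 0.0029 + 14.6614 + 15.0682 + 0.0432 + 1.0991 + 0.6191 = 65.450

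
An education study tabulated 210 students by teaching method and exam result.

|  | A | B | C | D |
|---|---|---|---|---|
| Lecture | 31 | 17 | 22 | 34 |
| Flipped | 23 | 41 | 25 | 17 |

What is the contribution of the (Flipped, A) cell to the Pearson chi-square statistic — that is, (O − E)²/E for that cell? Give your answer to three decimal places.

0.665

Row total (Flipped) = 106; column total (A) = 54; N = 210.
Expected count E = 106 × 54 / 210 = 27.2571.
Contribution = (O − E)²/E = (23 − 27.2571)² / 27.2571 = 0.665.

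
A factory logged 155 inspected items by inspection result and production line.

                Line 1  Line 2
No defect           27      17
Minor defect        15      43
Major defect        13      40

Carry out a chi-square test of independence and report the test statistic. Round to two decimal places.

Row totals: 44, 58, 53. Column totals: 55, 100. Grand total N = 155.
Expected counts (row total × column total / N):
  No defect, Line 1: 44×55/155 = 15.6129
  No defect, Line 2: 44×100/155 = 28.3871
  Minor defect, Line 1: 58×55/155 = 20.5806
  Minor defect, Line 2: 58×100/155 = 37.4194
  Major defect, Line 1: 53×55/155 = 18.8065
  Major defect, Line 2: 53×100/155 = 34.1935
Contributions (O − E)²/E:
  (27 − 15.6129)²/15.6129 = 8.3051
  (17 − 28.3871)²/28.3871 = 4.5678
  (15 − 20.5806)²/20.5806 = 1.5132
  (43 − 37.4194)²/37.4194 = 0.8323
  (13 − 18.8065)²/18.8065 = 1.7928
  (40 − 34.1935)²/34.1935 = 0.9860
χ² = 8.3051 + 4.5678 + 1.5132 + 0.8323 + 1.7928 + 0.9860 = 18.00

18.00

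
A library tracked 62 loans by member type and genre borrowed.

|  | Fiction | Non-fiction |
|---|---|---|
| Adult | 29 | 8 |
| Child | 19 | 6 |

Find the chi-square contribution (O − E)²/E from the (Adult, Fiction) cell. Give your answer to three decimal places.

Row total (Adult) = 37; column total (Fiction) = 48; N = 62.
Expected count E = 37 × 48 / 62 = 28.6452.
Contribution = (O − E)²/E = (29 − 28.6452)² / 28.6452 = 0.004.

0.004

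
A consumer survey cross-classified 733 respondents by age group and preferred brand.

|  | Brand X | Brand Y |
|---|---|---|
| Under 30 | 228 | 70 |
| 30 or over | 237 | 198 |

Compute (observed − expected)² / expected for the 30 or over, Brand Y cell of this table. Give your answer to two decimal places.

Row total (30 or over) = 435; column total (Brand Y) = 268; N = 733.
Expected count E = 435 × 268 / 733 = 159.045.
Contribution = (O − E)²/E = (198 − 159.045)² / 159.045 = 9.54.

9.54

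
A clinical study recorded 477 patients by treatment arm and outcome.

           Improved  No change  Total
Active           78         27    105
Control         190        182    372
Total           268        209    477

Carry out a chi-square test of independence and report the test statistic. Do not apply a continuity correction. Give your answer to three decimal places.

Grand total N = 477.
Expected counts (row total × column total / N):
  Active, Improved: 105×268/477 = 58.9937
  Active, No change: 105×209/477 = 46.0063
  Control, Improved: 372×268/477 = 209.0063
  Control, No change: 372×209/477 = 162.9937
Contributions (O − E)²/E:
  (78 − 58.9937)²/58.9937 = 6.1234
  (27 − 46.0063)²/46.0063 = 7.8520
  (190 − 209.0063)²/209.0063 = 1.7284
  (182 − 162.9937)²/162.9937 = 2.2163
χ² = 6.1234 + 7.8520 + 1.7284 + 2.2163 = 17.920

17.920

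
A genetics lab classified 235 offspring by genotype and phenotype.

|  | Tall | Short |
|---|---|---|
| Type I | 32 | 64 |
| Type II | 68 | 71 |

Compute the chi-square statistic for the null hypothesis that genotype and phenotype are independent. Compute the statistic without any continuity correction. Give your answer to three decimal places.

5.644

Row totals: 96, 139. Column totals: 100, 135. Grand total N = 235.
Expected counts (row total × column total / N):
  Type I, Tall: 96×100/235 = 40.8511
  Type I, Short: 96×135/235 = 55.1489
  Type II, Tall: 139×100/235 = 59.1489
  Type II, Short: 139×135/235 = 79.8511
Contributions (O − E)²/E:
  (32 − 40.8511)²/40.8511 = 1.9177
  (64 − 55.1489)²/55.1489 = 1.4206
  (68 − 59.1489)²/59.1489 = 1.3245
  (71 − 79.8511)²/79.8511 = 0.9811
χ² = 1.9177 + 1.4206 + 1.3245 + 0.9811 = 5.644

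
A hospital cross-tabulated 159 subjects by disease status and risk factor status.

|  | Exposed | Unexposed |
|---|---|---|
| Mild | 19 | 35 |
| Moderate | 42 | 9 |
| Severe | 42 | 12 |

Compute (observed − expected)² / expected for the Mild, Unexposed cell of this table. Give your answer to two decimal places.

Row total (Mild) = 54; column total (Unexposed) = 56; N = 159.
Expected count E = 54 × 56 / 159 = 19.019.
Contribution = (O − E)²/E = (35 − 19.019)² / 19.019 = 13.43.

13.43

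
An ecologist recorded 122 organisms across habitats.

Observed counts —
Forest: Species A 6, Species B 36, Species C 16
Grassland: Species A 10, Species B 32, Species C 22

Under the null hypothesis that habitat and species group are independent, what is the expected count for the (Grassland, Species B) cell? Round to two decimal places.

Row total (Grassland) = 64; column total (Species B) = 68; grand total N = 122.
Expected count = (row total × column total) / N = 64 × 68 / 122 = 35.67.

35.67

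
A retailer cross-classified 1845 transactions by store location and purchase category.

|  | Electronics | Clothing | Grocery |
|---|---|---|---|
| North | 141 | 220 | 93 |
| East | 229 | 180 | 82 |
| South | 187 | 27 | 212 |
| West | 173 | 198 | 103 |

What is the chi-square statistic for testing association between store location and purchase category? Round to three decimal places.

266.193

Row totals: 454, 491, 426, 474. Column totals: 730, 625, 490. Grand total N = 1845.
Expected counts (row total × column total / N):
  North, Electronics: 454×730/1845 = 179.6314
  North, Clothing: 454×625/1845 = 153.7940
  North, Grocery: 454×490/1845 = 120.5745
  East, Electronics: 491×730/1845 = 194.2710
  East, Clothing: 491×625/1845 = 166.3279
  East, Grocery: 491×490/1845 = 130.4011
  South, Electronics: 426×730/1845 = 168.5528
  South, Clothing: 426×625/1845 = 144.3089
  South, Grocery: 426×490/1845 = 113.1382
  West, Electronics: 474×730/1845 = 187.5447
  West, Clothing: 474×625/1845 = 160.5691
  West, Grocery: 474×490/1845 = 125.8862
Contributions (O − E)²/E:
  (141 − 179.6314)²/179.6314 = 8.3080
  (220 − 153.7940)²/153.7940 = 28.5007
  (93 − 120.5745)²/120.5745 = 6.3061
  (229 − 194.2710)²/194.2710 = 6.2084
  (180 − 166.3279)²/166.3279 = 1.1238
  (82 − 130.4011)²/130.4011 = 17.9651
  (187 − 168.5528)²/168.5528 = 2.0189
  (27 − 144.3089)²/144.3089 = 95.3606
  (212 − 113.1382)²/113.1382 = 86.3869
  (173 − 187.5447)²/187.5447 = 1.1280
  (198 − 160.5691)²/160.5691 = 8.7257
  (103 − 125.8862)²/125.8862 = 4.1607
χ² = 8.3080 + 28.5007 + 6.3061 + 6.2084 + 1.1238 + 17.9651 + 2.0189 + 95.3606 + 86.3869 + 1.1280 + 8.7257 + 4.1607 = 266.193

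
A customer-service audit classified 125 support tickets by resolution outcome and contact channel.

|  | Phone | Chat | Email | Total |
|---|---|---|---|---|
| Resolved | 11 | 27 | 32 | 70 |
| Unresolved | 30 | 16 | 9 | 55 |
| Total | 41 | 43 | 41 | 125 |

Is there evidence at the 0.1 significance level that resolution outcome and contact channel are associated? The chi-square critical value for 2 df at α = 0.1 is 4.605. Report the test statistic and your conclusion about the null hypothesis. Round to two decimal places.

23.05; reject H₀

Grand total N = 125.
Expected counts (row total × column total / N):
  Resolved, Phone: 70×41/125 = 22.960
  Resolved, Chat: 70×43/125 = 24.080
  Resolved, Email: 70×41/125 = 22.960
  Unresolved, Phone: 55×41/125 = 18.040
  Unresolved, Chat: 55×43/125 = 18.920
  Unresolved, Email: 55×41/125 = 18.040
Contributions (O − E)²/E:
  (11 − 22.960)²/22.960 = 6.2300
  (27 − 24.080)²/24.080 = 0.3541
  (32 − 22.960)²/22.960 = 3.5593
  (30 − 18.040)²/18.040 = 7.9291
  (16 − 18.920)²/18.920 = 0.4507
  (9 − 18.040)²/18.040 = 4.5300
χ² = 6.2300 + 0.3541 + 3.5593 + 7.9291 + 0.4507 + 4.5300 = 23.05
df = (2−1)(3−1) = 2. Since 23.05 > 4.605, reject the null hypothesis of independence at α = 0.1.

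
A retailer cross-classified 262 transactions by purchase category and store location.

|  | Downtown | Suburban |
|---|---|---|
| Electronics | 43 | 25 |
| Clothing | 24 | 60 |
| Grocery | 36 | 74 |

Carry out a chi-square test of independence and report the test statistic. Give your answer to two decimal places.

Row totals: 68, 84, 110. Column totals: 103, 159. Grand total N = 262.
Expected counts (row total × column total / N):
  Electronics, Downtown: 68×103/262 = 26.733
  Electronics, Suburban: 68×159/262 = 41.267
  Clothing, Downtown: 84×103/262 = 33.023
  Clothing, Suburban: 84×159/262 = 50.977
  Grocery, Downtown: 110×103/262 = 43.244
  Grocery, Suburban: 110×159/262 = 66.756
Contributions (O − E)²/E:
  (43 − 26.733)²/26.733 = 9.8985
  (25 − 41.267)²/41.267 = 6.4123
  (24 − 33.023)²/33.023 = 2.4654
  (60 − 50.977)²/50.977 = 1.5971
  (36 − 43.244)²/43.244 = 1.2135
  (74 − 66.756)²/66.756 = 0.7861
χ² = 9.8985 + 6.4123 + 2.4654 + 1.5971 + 1.2135 + 0.7861 = 22.37

22.37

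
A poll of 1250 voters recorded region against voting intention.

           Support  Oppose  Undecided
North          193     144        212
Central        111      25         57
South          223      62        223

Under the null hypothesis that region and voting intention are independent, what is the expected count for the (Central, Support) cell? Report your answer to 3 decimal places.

81.369

Row total (Central) = 193; column total (Support) = 527; grand total N = 1250.
Expected count = (row total × column total) / N = 193 × 527 / 1250 = 81.369.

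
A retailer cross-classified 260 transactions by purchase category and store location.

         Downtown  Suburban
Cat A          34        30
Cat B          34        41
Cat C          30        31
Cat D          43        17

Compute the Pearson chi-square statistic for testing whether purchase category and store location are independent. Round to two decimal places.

Row totals: 64, 75, 61, 60. Column totals: 141, 119. Grand total N = 260.
Expected counts (row total × column total / N):
  Cat A, Downtown: 64×141/260 = 34.708
  Cat A, Suburban: 64×119/260 = 29.292
  Cat B, Downtown: 75×141/260 = 40.673
  Cat B, Suburban: 75×119/260 = 34.327
  Cat C, Downtown: 61×141/260 = 33.081
  Cat C, Suburban: 61×119/260 = 27.919
  Cat D, Downtown: 60×141/260 = 32.538
  Cat D, Suburban: 60×119/260 = 27.462
Contributions (O − E)²/E:
  (34 − 34.708)²/34.708 = 0.0144
  (30 − 29.292)²/29.292 = 0.0171
  (34 − 40.673)²/40.673 = 1.0948
  (41 − 34.327)²/34.327 = 1.2972
  (30 − 33.081)²/33.081 = 0.2869
  (31 − 27.919)²/27.919 = 0.3400
  (43 − 32.538)²/32.538 = 3.3639
  (17 − 27.462)²/27.462 = 3.9856
χ² = 0.0144 + 0.0171 + 1.0948 + 1.2972 + 0.2869 + 0.3400 + 3.3639 + 3.9856 = 10.40

10.40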